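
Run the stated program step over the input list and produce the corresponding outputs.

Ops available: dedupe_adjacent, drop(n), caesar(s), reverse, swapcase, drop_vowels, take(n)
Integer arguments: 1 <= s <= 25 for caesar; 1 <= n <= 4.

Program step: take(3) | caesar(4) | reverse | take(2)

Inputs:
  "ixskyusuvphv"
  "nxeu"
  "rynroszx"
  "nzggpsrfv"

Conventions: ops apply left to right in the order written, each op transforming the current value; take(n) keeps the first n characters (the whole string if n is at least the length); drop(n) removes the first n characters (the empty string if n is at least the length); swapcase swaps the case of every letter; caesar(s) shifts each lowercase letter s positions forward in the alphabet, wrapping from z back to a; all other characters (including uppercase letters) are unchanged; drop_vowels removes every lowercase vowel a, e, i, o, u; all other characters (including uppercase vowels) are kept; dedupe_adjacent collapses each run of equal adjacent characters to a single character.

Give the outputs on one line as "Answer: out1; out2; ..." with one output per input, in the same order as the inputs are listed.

"wb"; "ib"; "rc"; "kd"

Execution, op by op:
  "ixskyusuvphv" -> "ixs" -> "mbw" -> "wbm" -> "wb"
  "nxeu" -> "nxe" -> "rbi" -> "ibr" -> "ib"
  "rynroszx" -> "ryn" -> "vcr" -> "rcv" -> "rc"
  "nzggpsrfv" -> "nzg" -> "rdk" -> "kdr" -> "kd"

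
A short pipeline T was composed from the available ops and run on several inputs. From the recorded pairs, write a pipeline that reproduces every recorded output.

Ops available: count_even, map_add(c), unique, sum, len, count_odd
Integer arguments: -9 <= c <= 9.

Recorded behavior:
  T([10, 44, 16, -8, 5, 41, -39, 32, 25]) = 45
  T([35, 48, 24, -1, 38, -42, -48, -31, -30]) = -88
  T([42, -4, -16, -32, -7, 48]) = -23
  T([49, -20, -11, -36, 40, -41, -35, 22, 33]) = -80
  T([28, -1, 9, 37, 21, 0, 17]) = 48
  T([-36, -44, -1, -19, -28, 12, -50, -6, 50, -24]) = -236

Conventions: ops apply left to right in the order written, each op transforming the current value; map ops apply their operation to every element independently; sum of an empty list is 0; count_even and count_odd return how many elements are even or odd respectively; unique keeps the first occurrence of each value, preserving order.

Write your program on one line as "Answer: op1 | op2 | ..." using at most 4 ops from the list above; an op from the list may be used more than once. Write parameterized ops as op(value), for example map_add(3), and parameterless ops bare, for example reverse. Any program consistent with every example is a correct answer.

map_add(-1) | map_add(-8) | sum

Check, running the answer program on each example:
  [10, 44, 16, -8, 5, 41, -39, 32, 25] -> [9, 43, 15, -9, 4, 40, -40, 31, 24] -> [1, 35, 7, -17, -4, 32, -48, 23, 16] -> 45
  [35, 48, 24, -1, 38, -42, -48, -31, -30] -> [34, 47, 23, -2, 37, -43, -49, -32, -31] -> [26, 39, 15, -10, 29, -51, -57, -40, -39] -> -88
  [42, -4, -16, -32, -7, 48] -> [41, -5, -17, -33, -8, 47] -> [33, -13, -25, -41, -16, 39] -> -23
  [49, -20, -11, -36, 40, -41, -35, 22, 33] -> [48, -21, -12, -37, 39, -42, -36, 21, 32] -> [40, -29, -20, -45, 31, -50, -44, 13, 24] -> -80
  [28, -1, 9, 37, 21, 0, 17] -> [27, -2, 8, 36, 20, -1, 16] -> [19, -10, 0, 28, 12, -9, 8] -> 48
  [-36, -44, -1, -19, -28, 12, -50, -6, 50, -24] -> [-37, -45, -2, -20, -29, 11, -51, -7, 49, -25] -> [-45, -53, -10, -28, -37, 3, -59, -15, 41, -33] -> -236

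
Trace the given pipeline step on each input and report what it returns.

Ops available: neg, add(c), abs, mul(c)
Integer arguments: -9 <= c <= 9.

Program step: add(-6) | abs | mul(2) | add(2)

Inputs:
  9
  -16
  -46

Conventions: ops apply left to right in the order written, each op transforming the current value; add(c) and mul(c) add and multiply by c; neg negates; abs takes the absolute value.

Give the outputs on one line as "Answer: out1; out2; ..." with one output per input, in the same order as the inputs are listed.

Execution, op by op:
  9 -> 3 -> 3 -> 6 -> 8
  -16 -> -22 -> 22 -> 44 -> 46
  -46 -> -52 -> 52 -> 104 -> 106

8; 46; 106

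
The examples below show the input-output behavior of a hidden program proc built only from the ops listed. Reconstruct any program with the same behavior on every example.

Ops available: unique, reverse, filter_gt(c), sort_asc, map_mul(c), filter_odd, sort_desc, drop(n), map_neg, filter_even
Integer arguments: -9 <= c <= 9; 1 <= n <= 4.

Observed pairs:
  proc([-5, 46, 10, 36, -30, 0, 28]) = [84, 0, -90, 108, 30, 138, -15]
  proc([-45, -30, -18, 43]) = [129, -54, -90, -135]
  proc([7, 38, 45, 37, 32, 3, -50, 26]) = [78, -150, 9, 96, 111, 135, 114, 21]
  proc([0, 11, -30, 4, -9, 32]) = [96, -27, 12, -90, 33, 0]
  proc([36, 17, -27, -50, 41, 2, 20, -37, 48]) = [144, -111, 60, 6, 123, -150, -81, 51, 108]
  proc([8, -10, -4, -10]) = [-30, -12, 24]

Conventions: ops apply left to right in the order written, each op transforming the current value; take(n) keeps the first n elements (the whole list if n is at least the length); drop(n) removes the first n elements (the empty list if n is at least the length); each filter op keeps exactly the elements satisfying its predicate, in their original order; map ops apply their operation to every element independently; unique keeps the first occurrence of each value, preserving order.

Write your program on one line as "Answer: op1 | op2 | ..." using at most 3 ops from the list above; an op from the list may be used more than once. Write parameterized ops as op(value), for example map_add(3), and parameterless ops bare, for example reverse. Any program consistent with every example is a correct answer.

reverse | map_mul(3) | unique

Check, running the answer program on each example:
  [-5, 46, 10, 36, -30, 0, 28] -> [28, 0, -30, 36, 10, 46, -5] -> [84, 0, -90, 108, 30, 138, -15] -> [84, 0, -90, 108, 30, 138, -15]
  [-45, -30, -18, 43] -> [43, -18, -30, -45] -> [129, -54, -90, -135] -> [129, -54, -90, -135]
  [7, 38, 45, 37, 32, 3, -50, 26] -> [26, -50, 3, 32, 37, 45, 38, 7] -> [78, -150, 9, 96, 111, 135, 114, 21] -> [78, -150, 9, 96, 111, 135, 114, 21]
  [0, 11, -30, 4, -9, 32] -> [32, -9, 4, -30, 11, 0] -> [96, -27, 12, -90, 33, 0] -> [96, -27, 12, -90, 33, 0]
  [36, 17, -27, -50, 41, 2, 20, -37, 48] -> [48, -37, 20, 2, 41, -50, -27, 17, 36] -> [144, -111, 60, 6, 123, -150, -81, 51, 108] -> [144, -111, 60, 6, 123, -150, -81, 51, 108]
  [8, -10, -4, -10] -> [-10, -4, -10, 8] -> [-30, -12, -30, 24] -> [-30, -12, 24]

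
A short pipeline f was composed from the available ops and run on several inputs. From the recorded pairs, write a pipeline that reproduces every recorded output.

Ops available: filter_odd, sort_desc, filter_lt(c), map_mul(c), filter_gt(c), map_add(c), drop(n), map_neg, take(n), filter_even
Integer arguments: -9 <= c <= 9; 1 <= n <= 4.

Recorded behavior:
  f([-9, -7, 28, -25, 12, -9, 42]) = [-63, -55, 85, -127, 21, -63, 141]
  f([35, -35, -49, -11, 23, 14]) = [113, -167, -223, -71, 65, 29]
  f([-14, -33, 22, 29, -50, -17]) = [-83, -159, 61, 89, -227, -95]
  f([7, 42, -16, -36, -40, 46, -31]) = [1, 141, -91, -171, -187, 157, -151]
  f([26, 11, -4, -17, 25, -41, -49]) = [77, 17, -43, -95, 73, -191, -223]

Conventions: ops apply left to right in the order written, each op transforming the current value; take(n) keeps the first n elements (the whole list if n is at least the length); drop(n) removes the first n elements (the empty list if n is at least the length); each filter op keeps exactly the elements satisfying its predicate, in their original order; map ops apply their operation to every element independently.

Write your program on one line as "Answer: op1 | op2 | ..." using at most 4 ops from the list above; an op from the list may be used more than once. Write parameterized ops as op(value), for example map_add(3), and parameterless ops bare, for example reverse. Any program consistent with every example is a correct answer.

map_add(-8) | map_mul(-4) | map_neg | map_add(5)

Check, running the answer program on each example:
  [-9, -7, 28, -25, 12, -9, 42] -> [-17, -15, 20, -33, 4, -17, 34] -> [68, 60, -80, 132, -16, 68, -136] -> [-68, -60, 80, -132, 16, -68, 136] -> [-63, -55, 85, -127, 21, -63, 141]
  [35, -35, -49, -11, 23, 14] -> [27, -43, -57, -19, 15, 6] -> [-108, 172, 228, 76, -60, -24] -> [108, -172, -228, -76, 60, 24] -> [113, -167, -223, -71, 65, 29]
  [-14, -33, 22, 29, -50, -17] -> [-22, -41, 14, 21, -58, -25] -> [88, 164, -56, -84, 232, 100] -> [-88, -164, 56, 84, -232, -100] -> [-83, -159, 61, 89, -227, -95]
  [7, 42, -16, -36, -40, 46, -31] -> [-1, 34, -24, -44, -48, 38, -39] -> [4, -136, 96, 176, 192, -152, 156] -> [-4, 136, -96, -176, -192, 152, -156] -> [1, 141, -91, -171, -187, 157, -151]
  [26, 11, -4, -17, 25, -41, -49] -> [18, 3, -12, -25, 17, -49, -57] -> [-72, -12, 48, 100, -68, 196, 228] -> [72, 12, -48, -100, 68, -196, -228] -> [77, 17, -43, -95, 73, -191, -223]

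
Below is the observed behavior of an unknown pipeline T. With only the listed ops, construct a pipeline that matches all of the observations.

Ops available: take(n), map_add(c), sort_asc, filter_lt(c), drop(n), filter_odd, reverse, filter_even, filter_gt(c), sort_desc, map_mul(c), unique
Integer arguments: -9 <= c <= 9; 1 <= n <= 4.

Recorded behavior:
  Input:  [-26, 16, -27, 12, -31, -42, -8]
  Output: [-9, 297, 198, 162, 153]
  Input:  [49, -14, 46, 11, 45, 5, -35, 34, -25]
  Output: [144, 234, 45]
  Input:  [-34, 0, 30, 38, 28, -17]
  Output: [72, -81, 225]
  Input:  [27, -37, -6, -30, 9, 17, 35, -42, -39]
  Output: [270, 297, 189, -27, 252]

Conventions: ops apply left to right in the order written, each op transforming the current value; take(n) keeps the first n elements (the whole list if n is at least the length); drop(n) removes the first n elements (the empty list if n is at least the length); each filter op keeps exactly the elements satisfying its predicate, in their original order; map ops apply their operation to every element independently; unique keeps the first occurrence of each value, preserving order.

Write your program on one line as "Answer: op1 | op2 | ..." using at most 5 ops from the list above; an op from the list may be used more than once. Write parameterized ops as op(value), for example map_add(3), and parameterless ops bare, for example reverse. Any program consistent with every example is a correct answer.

filter_lt(4) | reverse | map_add(9) | map_mul(-9)

Check, running the answer program on each example:
  [-26, 16, -27, 12, -31, -42, -8] -> [-26, -27, -31, -42, -8] -> [-8, -42, -31, -27, -26] -> [1, -33, -22, -18, -17] -> [-9, 297, 198, 162, 153]
  [49, -14, 46, 11, 45, 5, -35, 34, -25] -> [-14, -35, -25] -> [-25, -35, -14] -> [-16, -26, -5] -> [144, 234, 45]
  [-34, 0, 30, 38, 28, -17] -> [-34, 0, -17] -> [-17, 0, -34] -> [-8, 9, -25] -> [72, -81, 225]
  [27, -37, -6, -30, 9, 17, 35, -42, -39] -> [-37, -6, -30, -42, -39] -> [-39, -42, -30, -6, -37] -> [-30, -33, -21, 3, -28] -> [270, 297, 189, -27, 252]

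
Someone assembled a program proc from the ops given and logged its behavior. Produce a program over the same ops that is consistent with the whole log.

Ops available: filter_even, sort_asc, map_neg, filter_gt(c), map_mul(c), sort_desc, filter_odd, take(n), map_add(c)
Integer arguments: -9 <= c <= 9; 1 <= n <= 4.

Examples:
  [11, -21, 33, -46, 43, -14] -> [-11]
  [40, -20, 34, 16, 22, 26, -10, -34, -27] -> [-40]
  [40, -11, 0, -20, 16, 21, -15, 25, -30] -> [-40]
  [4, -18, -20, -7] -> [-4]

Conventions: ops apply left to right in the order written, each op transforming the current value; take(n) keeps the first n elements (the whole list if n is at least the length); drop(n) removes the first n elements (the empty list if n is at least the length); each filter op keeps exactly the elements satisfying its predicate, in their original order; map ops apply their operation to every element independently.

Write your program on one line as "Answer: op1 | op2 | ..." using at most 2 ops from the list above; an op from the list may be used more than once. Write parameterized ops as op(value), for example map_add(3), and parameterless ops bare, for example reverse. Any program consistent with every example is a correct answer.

map_neg | take(1)

Check, running the answer program on each example:
  [11, -21, 33, -46, 43, -14] -> [-11, 21, -33, 46, -43, 14] -> [-11]
  [40, -20, 34, 16, 22, 26, -10, -34, -27] -> [-40, 20, -34, -16, -22, -26, 10, 34, 27] -> [-40]
  [40, -11, 0, -20, 16, 21, -15, 25, -30] -> [-40, 11, 0, 20, -16, -21, 15, -25, 30] -> [-40]
  [4, -18, -20, -7] -> [-4, 18, 20, 7] -> [-4]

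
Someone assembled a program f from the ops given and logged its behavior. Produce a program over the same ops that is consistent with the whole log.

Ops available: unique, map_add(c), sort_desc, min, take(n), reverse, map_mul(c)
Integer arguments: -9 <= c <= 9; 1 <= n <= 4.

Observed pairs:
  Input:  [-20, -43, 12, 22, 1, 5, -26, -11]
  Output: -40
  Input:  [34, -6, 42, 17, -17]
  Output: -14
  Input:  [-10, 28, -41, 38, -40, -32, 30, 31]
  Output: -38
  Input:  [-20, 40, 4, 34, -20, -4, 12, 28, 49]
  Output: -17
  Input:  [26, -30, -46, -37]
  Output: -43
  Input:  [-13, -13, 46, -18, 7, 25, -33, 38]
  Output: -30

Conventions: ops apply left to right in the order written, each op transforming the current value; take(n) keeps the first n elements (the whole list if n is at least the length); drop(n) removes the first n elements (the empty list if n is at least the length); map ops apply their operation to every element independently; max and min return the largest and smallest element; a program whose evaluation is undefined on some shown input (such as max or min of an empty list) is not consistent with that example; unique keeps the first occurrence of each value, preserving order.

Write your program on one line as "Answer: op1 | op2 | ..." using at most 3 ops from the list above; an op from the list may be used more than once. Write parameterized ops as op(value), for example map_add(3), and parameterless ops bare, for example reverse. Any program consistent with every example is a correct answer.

map_add(3) | unique | min

Check, running the answer program on each example:
  [-20, -43, 12, 22, 1, 5, -26, -11] -> [-17, -40, 15, 25, 4, 8, -23, -8] -> [-17, -40, 15, 25, 4, 8, -23, -8] -> -40
  [34, -6, 42, 17, -17] -> [37, -3, 45, 20, -14] -> [37, -3, 45, 20, -14] -> -14
  [-10, 28, -41, 38, -40, -32, 30, 31] -> [-7, 31, -38, 41, -37, -29, 33, 34] -> [-7, 31, -38, 41, -37, -29, 33, 34] -> -38
  [-20, 40, 4, 34, -20, -4, 12, 28, 49] -> [-17, 43, 7, 37, -17, -1, 15, 31, 52] -> [-17, 43, 7, 37, -1, 15, 31, 52] -> -17
  [26, -30, -46, -37] -> [29, -27, -43, -34] -> [29, -27, -43, -34] -> -43
  [-13, -13, 46, -18, 7, 25, -33, 38] -> [-10, -10, 49, -15, 10, 28, -30, 41] -> [-10, 49, -15, 10, 28, -30, 41] -> -30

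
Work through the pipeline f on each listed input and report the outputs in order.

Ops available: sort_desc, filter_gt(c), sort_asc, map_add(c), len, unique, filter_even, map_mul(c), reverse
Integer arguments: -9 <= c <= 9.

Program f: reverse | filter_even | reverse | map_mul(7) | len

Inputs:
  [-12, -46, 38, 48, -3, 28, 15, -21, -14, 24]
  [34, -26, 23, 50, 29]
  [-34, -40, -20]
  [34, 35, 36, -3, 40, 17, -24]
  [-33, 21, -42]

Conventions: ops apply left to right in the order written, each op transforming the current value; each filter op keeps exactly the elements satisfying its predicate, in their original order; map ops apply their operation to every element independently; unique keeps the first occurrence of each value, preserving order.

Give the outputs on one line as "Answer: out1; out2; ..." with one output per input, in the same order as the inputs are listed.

7; 3; 3; 4; 1

Execution, op by op:
  [-12, -46, 38, 48, -3, 28, 15, -21, -14, 24] -> [24, -14, -21, 15, 28, -3, 48, 38, -46, -12] -> [24, -14, 28, 48, 38, -46, -12] -> [-12, -46, 38, 48, 28, -14, 24] -> [-84, -322, 266, 336, 196, -98, 168] -> 7
  [34, -26, 23, 50, 29] -> [29, 50, 23, -26, 34] -> [50, -26, 34] -> [34, -26, 50] -> [238, -182, 350] -> 3
  [-34, -40, -20] -> [-20, -40, -34] -> [-20, -40, -34] -> [-34, -40, -20] -> [-238, -280, -140] -> 3
  [34, 35, 36, -3, 40, 17, -24] -> [-24, 17, 40, -3, 36, 35, 34] -> [-24, 40, 36, 34] -> [34, 36, 40, -24] -> [238, 252, 280, -168] -> 4
  [-33, 21, -42] -> [-42, 21, -33] -> [-42] -> [-42] -> [-294] -> 1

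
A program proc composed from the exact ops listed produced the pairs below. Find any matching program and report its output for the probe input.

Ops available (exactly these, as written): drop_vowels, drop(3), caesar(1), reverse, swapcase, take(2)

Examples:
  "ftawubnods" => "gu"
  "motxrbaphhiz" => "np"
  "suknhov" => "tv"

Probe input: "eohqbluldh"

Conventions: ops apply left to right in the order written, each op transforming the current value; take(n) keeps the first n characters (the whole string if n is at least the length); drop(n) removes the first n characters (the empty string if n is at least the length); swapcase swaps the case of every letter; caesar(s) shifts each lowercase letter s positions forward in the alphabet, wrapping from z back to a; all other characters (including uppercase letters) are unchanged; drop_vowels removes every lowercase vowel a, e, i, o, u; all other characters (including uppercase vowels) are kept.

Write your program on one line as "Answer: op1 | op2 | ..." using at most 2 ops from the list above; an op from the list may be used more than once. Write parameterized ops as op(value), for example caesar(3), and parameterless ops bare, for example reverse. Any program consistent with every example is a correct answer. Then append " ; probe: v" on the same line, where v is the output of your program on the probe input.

take(2) | caesar(1) ; probe: "fp"

Check, running the answer program on each example:
  "ftawubnods" -> "ft" -> "gu"
  "motxrbaphhiz" -> "mo" -> "np"
  "suknhov" -> "su" -> "tv"
  probe: "eohqbluldh" -> "eo" -> "fp"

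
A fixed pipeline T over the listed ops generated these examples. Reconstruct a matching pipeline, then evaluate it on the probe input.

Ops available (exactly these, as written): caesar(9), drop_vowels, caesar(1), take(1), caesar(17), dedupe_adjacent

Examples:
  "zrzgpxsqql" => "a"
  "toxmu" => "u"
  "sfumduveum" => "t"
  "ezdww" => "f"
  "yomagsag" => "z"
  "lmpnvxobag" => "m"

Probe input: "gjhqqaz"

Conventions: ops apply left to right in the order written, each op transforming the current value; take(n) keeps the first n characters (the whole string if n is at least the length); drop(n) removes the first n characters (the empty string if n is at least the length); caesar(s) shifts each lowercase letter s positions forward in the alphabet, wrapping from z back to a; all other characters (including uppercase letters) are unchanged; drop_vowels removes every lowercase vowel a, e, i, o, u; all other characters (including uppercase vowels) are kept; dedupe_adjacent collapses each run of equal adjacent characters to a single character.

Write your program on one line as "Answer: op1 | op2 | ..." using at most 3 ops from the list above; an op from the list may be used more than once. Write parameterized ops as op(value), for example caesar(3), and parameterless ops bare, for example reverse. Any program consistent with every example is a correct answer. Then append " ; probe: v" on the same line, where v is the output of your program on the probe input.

dedupe_adjacent | take(1) | caesar(1) ; probe: "h"

Check, running the answer program on each example:
  "zrzgpxsqql" -> "zrzgpxsql" -> "z" -> "a"
  "toxmu" -> "toxmu" -> "t" -> "u"
  "sfumduveum" -> "sfumduveum" -> "s" -> "t"
  "ezdww" -> "ezdw" -> "e" -> "f"
  "yomagsag" -> "yomagsag" -> "y" -> "z"
  "lmpnvxobag" -> "lmpnvxobag" -> "l" -> "m"
  probe: "gjhqqaz" -> "gjhqaz" -> "g" -> "h"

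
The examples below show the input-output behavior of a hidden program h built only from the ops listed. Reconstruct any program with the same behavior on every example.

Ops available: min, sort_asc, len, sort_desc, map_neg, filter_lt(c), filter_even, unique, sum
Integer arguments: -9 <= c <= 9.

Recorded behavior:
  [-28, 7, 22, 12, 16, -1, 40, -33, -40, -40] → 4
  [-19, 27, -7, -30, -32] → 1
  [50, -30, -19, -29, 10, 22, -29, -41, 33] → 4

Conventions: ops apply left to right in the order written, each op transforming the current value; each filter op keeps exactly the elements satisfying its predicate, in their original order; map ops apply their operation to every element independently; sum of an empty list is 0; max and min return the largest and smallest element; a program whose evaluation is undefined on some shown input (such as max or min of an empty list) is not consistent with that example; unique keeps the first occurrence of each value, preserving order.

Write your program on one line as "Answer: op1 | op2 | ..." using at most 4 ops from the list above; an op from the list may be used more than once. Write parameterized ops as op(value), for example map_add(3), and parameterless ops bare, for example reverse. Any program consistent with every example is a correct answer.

sort_asc | map_neg | filter_lt(-7) | len

Check, running the answer program on each example:
  [-28, 7, 22, 12, 16, -1, 40, -33, -40, -40] -> [-40, -40, -33, -28, -1, 7, 12, 16, 22, 40] -> [40, 40, 33, 28, 1, -7, -12, -16, -22, -40] -> [-12, -16, -22, -40] -> 4
  [-19, 27, -7, -30, -32] -> [-32, -30, -19, -7, 27] -> [32, 30, 19, 7, -27] -> [-27] -> 1
  [50, -30, -19, -29, 10, 22, -29, -41, 33] -> [-41, -30, -29, -29, -19, 10, 22, 33, 50] -> [41, 30, 29, 29, 19, -10, -22, -33, -50] -> [-10, -22, -33, -50] -> 4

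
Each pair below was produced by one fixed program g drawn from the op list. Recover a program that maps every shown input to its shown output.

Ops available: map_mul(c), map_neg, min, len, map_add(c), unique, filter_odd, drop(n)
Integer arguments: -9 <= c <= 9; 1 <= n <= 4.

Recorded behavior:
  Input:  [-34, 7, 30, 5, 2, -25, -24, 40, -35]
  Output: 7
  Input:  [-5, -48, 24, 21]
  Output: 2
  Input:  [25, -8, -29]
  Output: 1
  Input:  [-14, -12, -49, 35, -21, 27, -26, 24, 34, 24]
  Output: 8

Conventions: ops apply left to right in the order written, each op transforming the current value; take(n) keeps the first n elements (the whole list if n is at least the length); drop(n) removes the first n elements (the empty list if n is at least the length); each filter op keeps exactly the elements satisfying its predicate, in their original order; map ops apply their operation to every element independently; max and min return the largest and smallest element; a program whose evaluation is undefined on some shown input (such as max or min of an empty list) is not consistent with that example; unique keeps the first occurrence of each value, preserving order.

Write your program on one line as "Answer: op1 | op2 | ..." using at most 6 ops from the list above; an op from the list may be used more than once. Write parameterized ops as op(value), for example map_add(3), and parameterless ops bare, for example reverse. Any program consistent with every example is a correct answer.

map_neg | map_mul(5) | map_mul(-4) | drop(1) | drop(1) | len

Check, running the answer program on each example:
  [-34, 7, 30, 5, 2, -25, -24, 40, -35] -> [34, -7, -30, -5, -2, 25, 24, -40, 35] -> [170, -35, -150, -25, -10, 125, 120, -200, 175] -> [-680, 140, 600, 100, 40, -500, -480, 800, -700] -> [140, 600, 100, 40, -500, -480, 800, -700] -> [600, 100, 40, -500, -480, 800, -700] -> 7
  [-5, -48, 24, 21] -> [5, 48, -24, -21] -> [25, 240, -120, -105] -> [-100, -960, 480, 420] -> [-960, 480, 420] -> [480, 420] -> 2
  [25, -8, -29] -> [-25, 8, 29] -> [-125, 40, 145] -> [500, -160, -580] -> [-160, -580] -> [-580] -> 1
  [-14, -12, -49, 35, -21, 27, -26, 24, 34, 24] -> [14, 12, 49, -35, 21, -27, 26, -24, -34, -24] -> [70, 60, 245, -175, 105, -135, 130, -120, -170, -120] -> [-280, -240, -980, 700, -420, 540, -520, 480, 680, 480] -> [-240, -980, 700, -420, 540, -520, 480, 680, 480] -> [-980, 700, -420, 540, -520, 480, 680, 480] -> 8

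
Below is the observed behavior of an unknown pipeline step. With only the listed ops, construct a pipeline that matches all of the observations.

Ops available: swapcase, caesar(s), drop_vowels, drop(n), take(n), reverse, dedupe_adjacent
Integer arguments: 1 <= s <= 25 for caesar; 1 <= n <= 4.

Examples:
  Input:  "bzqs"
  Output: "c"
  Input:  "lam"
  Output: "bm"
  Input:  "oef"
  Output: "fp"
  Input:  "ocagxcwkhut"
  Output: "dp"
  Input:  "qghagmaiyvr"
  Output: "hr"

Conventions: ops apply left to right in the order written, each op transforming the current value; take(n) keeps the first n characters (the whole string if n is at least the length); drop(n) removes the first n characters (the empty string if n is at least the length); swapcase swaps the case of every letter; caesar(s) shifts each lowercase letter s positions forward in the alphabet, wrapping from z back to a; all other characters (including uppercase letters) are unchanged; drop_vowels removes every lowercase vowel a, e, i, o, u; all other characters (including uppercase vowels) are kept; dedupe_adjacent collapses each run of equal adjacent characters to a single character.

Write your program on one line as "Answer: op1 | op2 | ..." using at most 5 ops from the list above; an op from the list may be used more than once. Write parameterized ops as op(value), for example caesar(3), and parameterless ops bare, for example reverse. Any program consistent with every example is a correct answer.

take(2) | reverse | caesar(1) | drop_vowels

Check, running the answer program on each example:
  "bzqs" -> "bz" -> "zb" -> "ac" -> "c"
  "lam" -> "la" -> "al" -> "bm" -> "bm"
  "oef" -> "oe" -> "eo" -> "fp" -> "fp"
  "ocagxcwkhut" -> "oc" -> "co" -> "dp" -> "dp"
  "qghagmaiyvr" -> "qg" -> "gq" -> "hr" -> "hr"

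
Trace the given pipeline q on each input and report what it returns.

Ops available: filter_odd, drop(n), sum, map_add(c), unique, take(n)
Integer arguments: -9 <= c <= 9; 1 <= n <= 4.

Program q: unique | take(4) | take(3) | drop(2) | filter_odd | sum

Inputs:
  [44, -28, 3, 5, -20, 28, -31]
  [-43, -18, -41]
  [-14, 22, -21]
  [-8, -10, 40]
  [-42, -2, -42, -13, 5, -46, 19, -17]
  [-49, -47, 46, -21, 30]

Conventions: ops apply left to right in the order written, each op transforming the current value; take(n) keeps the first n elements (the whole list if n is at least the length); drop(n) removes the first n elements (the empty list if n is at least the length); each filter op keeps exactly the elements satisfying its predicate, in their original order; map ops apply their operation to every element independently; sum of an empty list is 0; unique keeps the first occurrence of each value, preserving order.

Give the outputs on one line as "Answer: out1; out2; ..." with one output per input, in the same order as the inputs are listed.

3; -41; -21; 0; -13; 0

Execution, op by op:
  [44, -28, 3, 5, -20, 28, -31] -> [44, -28, 3, 5, -20, 28, -31] -> [44, -28, 3, 5] -> [44, -28, 3] -> [3] -> [3] -> 3
  [-43, -18, -41] -> [-43, -18, -41] -> [-43, -18, -41] -> [-43, -18, -41] -> [-41] -> [-41] -> -41
  [-14, 22, -21] -> [-14, 22, -21] -> [-14, 22, -21] -> [-14, 22, -21] -> [-21] -> [-21] -> -21
  [-8, -10, 40] -> [-8, -10, 40] -> [-8, -10, 40] -> [-8, -10, 40] -> [40] -> [] -> 0
  [-42, -2, -42, -13, 5, -46, 19, -17] -> [-42, -2, -13, 5, -46, 19, -17] -> [-42, -2, -13, 5] -> [-42, -2, -13] -> [-13] -> [-13] -> -13
  [-49, -47, 46, -21, 30] -> [-49, -47, 46, -21, 30] -> [-49, -47, 46, -21] -> [-49, -47, 46] -> [46] -> [] -> 0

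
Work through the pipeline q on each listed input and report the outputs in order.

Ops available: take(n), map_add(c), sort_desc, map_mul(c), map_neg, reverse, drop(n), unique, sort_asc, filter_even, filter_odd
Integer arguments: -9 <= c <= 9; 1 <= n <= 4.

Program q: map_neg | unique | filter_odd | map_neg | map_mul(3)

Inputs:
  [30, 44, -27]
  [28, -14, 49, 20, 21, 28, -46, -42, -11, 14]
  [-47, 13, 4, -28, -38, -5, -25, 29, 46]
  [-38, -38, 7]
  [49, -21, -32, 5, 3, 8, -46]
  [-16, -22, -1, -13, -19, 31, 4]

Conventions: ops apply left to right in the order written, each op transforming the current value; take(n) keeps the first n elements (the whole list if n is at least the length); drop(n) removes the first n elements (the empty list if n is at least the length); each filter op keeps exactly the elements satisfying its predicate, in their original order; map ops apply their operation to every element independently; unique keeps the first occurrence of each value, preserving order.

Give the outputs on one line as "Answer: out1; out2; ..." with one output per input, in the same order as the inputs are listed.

[-81]; [147, 63, -33]; [-141, 39, -15, -75, 87]; [21]; [147, -63, 15, 9]; [-3, -39, -57, 93]

Execution, op by op:
  [30, 44, -27] -> [-30, -44, 27] -> [-30, -44, 27] -> [27] -> [-27] -> [-81]
  [28, -14, 49, 20, 21, 28, -46, -42, -11, 14] -> [-28, 14, -49, -20, -21, -28, 46, 42, 11, -14] -> [-28, 14, -49, -20, -21, 46, 42, 11, -14] -> [-49, -21, 11] -> [49, 21, -11] -> [147, 63, -33]
  [-47, 13, 4, -28, -38, -5, -25, 29, 46] -> [47, -13, -4, 28, 38, 5, 25, -29, -46] -> [47, -13, -4, 28, 38, 5, 25, -29, -46] -> [47, -13, 5, 25, -29] -> [-47, 13, -5, -25, 29] -> [-141, 39, -15, -75, 87]
  [-38, -38, 7] -> [38, 38, -7] -> [38, -7] -> [-7] -> [7] -> [21]
  [49, -21, -32, 5, 3, 8, -46] -> [-49, 21, 32, -5, -3, -8, 46] -> [-49, 21, 32, -5, -3, -8, 46] -> [-49, 21, -5, -3] -> [49, -21, 5, 3] -> [147, -63, 15, 9]
  [-16, -22, -1, -13, -19, 31, 4] -> [16, 22, 1, 13, 19, -31, -4] -> [16, 22, 1, 13, 19, -31, -4] -> [1, 13, 19, -31] -> [-1, -13, -19, 31] -> [-3, -39, -57, 93]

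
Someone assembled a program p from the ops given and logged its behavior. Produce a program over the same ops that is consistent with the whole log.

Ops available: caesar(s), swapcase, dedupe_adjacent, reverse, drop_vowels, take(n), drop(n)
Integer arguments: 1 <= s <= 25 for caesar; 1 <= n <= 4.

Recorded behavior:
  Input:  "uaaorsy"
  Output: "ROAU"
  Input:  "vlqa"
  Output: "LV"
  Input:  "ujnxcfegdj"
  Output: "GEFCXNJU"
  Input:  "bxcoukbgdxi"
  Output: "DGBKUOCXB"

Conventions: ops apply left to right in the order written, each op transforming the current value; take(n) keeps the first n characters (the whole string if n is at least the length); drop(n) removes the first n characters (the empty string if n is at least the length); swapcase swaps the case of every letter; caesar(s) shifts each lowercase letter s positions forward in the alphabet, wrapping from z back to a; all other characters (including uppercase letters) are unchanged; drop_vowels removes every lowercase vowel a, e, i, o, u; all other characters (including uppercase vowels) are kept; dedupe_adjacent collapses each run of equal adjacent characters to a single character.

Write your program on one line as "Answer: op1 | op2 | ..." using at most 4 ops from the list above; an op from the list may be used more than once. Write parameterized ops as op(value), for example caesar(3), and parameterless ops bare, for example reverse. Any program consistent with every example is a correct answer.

swapcase | reverse | drop(2) | dedupe_adjacent

Check, running the answer program on each example:
  "uaaorsy" -> "UAAORSY" -> "YSROAAU" -> "ROAAU" -> "ROAU"
  "vlqa" -> "VLQA" -> "AQLV" -> "LV" -> "LV"
  "ujnxcfegdj" -> "UJNXCFEGDJ" -> "JDGEFCXNJU" -> "GEFCXNJU" -> "GEFCXNJU"
  "bxcoukbgdxi" -> "BXCOUKBGDXI" -> "IXDGBKUOCXB" -> "DGBKUOCXB" -> "DGBKUOCXB"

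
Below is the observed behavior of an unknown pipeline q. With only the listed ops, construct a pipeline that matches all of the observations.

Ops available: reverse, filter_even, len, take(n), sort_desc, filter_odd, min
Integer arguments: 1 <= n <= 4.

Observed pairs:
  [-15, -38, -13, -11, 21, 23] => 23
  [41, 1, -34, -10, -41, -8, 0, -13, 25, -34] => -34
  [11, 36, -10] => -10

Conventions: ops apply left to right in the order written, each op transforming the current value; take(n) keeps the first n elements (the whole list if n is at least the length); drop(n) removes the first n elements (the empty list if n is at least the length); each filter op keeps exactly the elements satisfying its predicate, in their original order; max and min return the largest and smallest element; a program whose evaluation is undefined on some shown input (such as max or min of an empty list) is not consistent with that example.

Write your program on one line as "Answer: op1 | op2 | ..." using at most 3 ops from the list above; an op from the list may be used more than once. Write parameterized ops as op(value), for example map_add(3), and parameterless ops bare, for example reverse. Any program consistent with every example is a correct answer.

reverse | take(1) | min

Check, running the answer program on each example:
  [-15, -38, -13, -11, 21, 23] -> [23, 21, -11, -13, -38, -15] -> [23] -> 23
  [41, 1, -34, -10, -41, -8, 0, -13, 25, -34] -> [-34, 25, -13, 0, -8, -41, -10, -34, 1, 41] -> [-34] -> -34
  [11, 36, -10] -> [-10, 36, 11] -> [-10] -> -10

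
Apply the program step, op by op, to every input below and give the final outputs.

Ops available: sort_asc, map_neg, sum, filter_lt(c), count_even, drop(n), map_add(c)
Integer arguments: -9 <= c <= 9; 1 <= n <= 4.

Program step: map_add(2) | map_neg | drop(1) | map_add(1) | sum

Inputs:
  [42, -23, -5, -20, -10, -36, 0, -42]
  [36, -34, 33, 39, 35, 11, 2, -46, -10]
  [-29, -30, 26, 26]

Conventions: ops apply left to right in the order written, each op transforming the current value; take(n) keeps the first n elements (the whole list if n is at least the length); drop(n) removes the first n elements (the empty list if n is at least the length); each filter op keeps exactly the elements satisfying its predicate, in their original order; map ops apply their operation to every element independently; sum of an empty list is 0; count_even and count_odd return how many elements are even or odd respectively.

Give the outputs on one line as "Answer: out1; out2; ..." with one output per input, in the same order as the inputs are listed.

Execution, op by op:
  [42, -23, -5, -20, -10, -36, 0, -42] -> [44, -21, -3, -18, -8, -34, 2, -40] -> [-44, 21, 3, 18, 8, 34, -2, 40] -> [21, 3, 18, 8, 34, -2, 40] -> [22, 4, 19, 9, 35, -1, 41] -> 129
  [36, -34, 33, 39, 35, 11, 2, -46, -10] -> [38, -32, 35, 41, 37, 13, 4, -44, -8] -> [-38, 32, -35, -41, -37, -13, -4, 44, 8] -> [32, -35, -41, -37, -13, -4, 44, 8] -> [33, -34, -40, -36, -12, -3, 45, 9] -> -38
  [-29, -30, 26, 26] -> [-27, -28, 28, 28] -> [27, 28, -28, -28] -> [28, -28, -28] -> [29, -27, -27] -> -25

129; -38; -25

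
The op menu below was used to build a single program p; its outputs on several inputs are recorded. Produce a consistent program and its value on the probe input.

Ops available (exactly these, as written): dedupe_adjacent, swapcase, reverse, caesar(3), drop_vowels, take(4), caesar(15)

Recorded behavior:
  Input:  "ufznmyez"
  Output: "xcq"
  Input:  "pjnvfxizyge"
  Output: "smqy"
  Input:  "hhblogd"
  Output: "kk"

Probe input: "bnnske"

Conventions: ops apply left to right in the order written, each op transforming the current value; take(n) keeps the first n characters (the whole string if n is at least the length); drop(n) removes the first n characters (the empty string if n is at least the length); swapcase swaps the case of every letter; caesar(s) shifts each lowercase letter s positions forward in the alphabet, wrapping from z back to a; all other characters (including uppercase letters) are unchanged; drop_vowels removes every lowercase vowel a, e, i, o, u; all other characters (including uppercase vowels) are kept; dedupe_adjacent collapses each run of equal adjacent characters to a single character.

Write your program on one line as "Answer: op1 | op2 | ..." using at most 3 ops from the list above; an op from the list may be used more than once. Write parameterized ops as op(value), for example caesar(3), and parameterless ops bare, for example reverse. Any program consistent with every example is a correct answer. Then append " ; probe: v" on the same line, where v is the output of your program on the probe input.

caesar(3) | take(4) | drop_vowels ; probe: "qqv"

Check, running the answer program on each example:
  "ufznmyez" -> "xicqpbhc" -> "xicq" -> "xcq"
  "pjnvfxizyge" -> "smqyialcbjh" -> "smqy" -> "smqy"
  "hhblogd" -> "kkeorjg" -> "kkeo" -> "kk"
  probe: "bnnske" -> "eqqvnh" -> "eqqv" -> "qqv"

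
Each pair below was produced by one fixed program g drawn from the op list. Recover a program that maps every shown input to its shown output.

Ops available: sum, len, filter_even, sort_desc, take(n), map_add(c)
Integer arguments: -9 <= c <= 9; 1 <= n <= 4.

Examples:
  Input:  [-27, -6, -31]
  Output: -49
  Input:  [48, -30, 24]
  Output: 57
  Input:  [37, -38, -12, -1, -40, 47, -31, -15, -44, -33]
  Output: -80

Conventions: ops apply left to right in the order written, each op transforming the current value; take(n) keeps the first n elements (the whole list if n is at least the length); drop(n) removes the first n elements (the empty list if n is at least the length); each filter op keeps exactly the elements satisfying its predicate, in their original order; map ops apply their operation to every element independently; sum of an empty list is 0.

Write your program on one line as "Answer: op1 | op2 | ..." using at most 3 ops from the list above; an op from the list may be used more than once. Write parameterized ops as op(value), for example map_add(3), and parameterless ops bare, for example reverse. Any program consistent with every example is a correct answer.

map_add(5) | sum

Check, running the answer program on each example:
  [-27, -6, -31] -> [-22, -1, -26] -> -49
  [48, -30, 24] -> [53, -25, 29] -> 57
  [37, -38, -12, -1, -40, 47, -31, -15, -44, -33] -> [42, -33, -7, 4, -35, 52, -26, -10, -39, -28] -> -80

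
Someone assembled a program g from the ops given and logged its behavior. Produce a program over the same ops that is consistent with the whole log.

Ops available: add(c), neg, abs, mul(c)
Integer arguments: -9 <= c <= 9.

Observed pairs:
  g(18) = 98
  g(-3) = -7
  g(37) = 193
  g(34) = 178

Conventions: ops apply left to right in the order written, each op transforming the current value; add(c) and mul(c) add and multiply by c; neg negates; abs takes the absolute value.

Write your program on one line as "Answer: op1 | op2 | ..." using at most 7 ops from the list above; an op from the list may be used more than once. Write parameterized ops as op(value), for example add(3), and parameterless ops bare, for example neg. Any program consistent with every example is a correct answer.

neg | add(-3) | abs | mul(-5) | neg | add(-7)

Check, running the answer program on each example:
  18 -> -18 -> -21 -> 21 -> -105 -> 105 -> 98
  -3 -> 3 -> 0 -> 0 -> 0 -> 0 -> -7
  37 -> -37 -> -40 -> 40 -> -200 -> 200 -> 193
  34 -> -34 -> -37 -> 37 -> -185 -> 185 -> 178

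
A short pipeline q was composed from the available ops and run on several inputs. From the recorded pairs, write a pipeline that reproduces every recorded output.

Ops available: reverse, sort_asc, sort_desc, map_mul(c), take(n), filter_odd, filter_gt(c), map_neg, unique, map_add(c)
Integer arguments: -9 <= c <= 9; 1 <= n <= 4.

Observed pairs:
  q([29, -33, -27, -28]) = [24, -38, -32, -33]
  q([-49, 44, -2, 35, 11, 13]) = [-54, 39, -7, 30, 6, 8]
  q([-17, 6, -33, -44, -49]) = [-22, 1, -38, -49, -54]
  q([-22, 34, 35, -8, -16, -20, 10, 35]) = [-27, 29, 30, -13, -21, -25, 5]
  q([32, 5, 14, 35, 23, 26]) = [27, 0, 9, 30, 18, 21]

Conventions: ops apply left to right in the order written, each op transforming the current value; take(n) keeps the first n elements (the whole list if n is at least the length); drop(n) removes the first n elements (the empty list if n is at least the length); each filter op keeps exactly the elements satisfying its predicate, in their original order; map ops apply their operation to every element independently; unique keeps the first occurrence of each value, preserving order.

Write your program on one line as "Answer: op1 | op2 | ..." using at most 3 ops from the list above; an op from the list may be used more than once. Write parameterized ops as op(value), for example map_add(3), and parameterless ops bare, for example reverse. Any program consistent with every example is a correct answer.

unique | map_add(-5)

Check, running the answer program on each example:
  [29, -33, -27, -28] -> [29, -33, -27, -28] -> [24, -38, -32, -33]
  [-49, 44, -2, 35, 11, 13] -> [-49, 44, -2, 35, 11, 13] -> [-54, 39, -7, 30, 6, 8]
  [-17, 6, -33, -44, -49] -> [-17, 6, -33, -44, -49] -> [-22, 1, -38, -49, -54]
  [-22, 34, 35, -8, -16, -20, 10, 35] -> [-22, 34, 35, -8, -16, -20, 10] -> [-27, 29, 30, -13, -21, -25, 5]
  [32, 5, 14, 35, 23, 26] -> [32, 5, 14, 35, 23, 26] -> [27, 0, 9, 30, 18, 21]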